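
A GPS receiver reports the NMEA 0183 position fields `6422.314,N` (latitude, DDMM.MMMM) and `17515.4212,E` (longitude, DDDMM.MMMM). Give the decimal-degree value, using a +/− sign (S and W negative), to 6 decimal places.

Latitude: split at 2 digits → 64° and 22.314′; 64 + 22.314/60 = 64.3719000
N → positive
λ: split at 3 digits → 175° and 15.4212′; 175 + 15.4212/60 = 175.2570200
E ⇒ keep positive

64.371900, 175.257020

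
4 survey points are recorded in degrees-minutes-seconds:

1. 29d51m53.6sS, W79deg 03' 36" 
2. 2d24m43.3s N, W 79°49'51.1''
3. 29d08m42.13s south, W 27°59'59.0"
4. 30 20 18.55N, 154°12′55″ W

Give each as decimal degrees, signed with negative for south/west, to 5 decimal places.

1. -29.86489, -79.06000
2. 2.41203, -79.83086
3. -29.14504, -27.99972
4. 30.33849, -154.21528

Point 1:
  Lat: 29 + 51/60 + 53.6/3600 = 29.864889
  S ⇒ negate
  λ: 79° + 3/60 + 36/3600 = 79 + 0.050000 + 0.010000 = 79.060000
  W → negative
Point 2:
  Lat: 2 + 24/60 + 43.3/3600 = 2.412028
  N → positive
  Longitude: 79 + 49/60 + 51.1/3600 = 79.830861
  W → negative
Point 3:
  Latitude: 29 + 8/60 + 42.13/3600 = 29.145036
  S ⇒ negate
  Lon: 59′ + 59″ = 59.98333′; 27 + 59.98333/60 = 27.999722
  W ⇒ negate
Point 4:
  Lat: 30° + 20/60 + 18.55/3600 = 30 + 0.333333 + 0.005153 = 30.338486
  N → positive
  λ: 154 + 12/60 + 55/3600 = 154.215278
  W ⇒ negate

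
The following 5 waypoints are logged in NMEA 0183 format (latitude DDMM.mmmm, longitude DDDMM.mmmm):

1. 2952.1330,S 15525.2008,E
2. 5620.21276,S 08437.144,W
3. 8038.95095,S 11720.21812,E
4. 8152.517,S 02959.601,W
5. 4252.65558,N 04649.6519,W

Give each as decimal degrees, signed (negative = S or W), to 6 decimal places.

Point 1:
  Latitude: split at 2 digits → 29° and 52.133′; 29 + 52.133/60 = 29.8688833
  hemisphere S, so the sign is −
  λ: split at 3 digits → 155° and 25.2008′; 155 + 25.2008/60 = 155.4200133
  E → positive
Point 2:
  Latitude: degrees = first 2 digits = 56, minutes = 20.21276; 56 + 20.21276/60 = 56.3368793
  S ⇒ negate
  λ: degrees = first 3 digits = 84, minutes = 37.144; 84 + 37.144/60 = 84.6190667
  W ⇒ negate
Point 3:
  Latitude: split at 2 digits → 80° and 38.95095′; 80 + 38.95095/60 = 80.6491825
  hemisphere S, so the sign is −
  Longitude: degrees = first 3 digits = 117, minutes = 20.21812; 117 + 20.21812/60 = 117.3369687
  E → positive
Point 4:
  φ: degrees = first 2 digits = 81, minutes = 52.517; 81 + 52.517/60 = 81.8752833
  S → negative
  Lon: degrees = first 3 digits = 29, minutes = 59.601; 29 + 59.601/60 = 29.9933500
  hemisphere W, so the sign is −
Point 5:
  φ: split at 2 digits → 42° and 52.65558′; 42 + 52.65558/60 = 42.8775930
  N → positive
  Lon: degrees = first 3 digits = 46, minutes = 49.6519; 46 + 49.6519/60 = 46.8275317
  W ⇒ negate

1. -29.868883, 155.420013
2. -56.336879, -84.619067
3. -80.649183, 117.336969
4. -81.875283, -29.993350
5. 42.877593, -46.827532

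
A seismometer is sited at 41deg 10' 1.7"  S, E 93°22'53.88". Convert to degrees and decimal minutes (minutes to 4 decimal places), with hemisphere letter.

Latitude: 10 + 1.7/60 = 10.028333′
Lon: 22 + 53.88/60 = 22.898000′

41° 10.0283′ S, 93° 22.8980′ E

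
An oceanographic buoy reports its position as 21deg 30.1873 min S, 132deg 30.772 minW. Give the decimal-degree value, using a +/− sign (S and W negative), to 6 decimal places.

Lat: 21 + 30.1873/60 = 21.5031217
hemisphere S, so the sign is −
λ: 132 + 30.772/60 = 132.5128667
W → negative

-21.503122, -132.512867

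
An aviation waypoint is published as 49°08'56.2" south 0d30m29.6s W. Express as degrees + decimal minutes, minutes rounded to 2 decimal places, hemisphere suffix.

φ: seconds/60 = 0.93667; minutes = 8 + 0.93667 = 8.9367
λ: seconds/60 = 0.49333; minutes = 30 + 0.49333 = 30.4933

49° 8.94′ S, 0° 30.49′ W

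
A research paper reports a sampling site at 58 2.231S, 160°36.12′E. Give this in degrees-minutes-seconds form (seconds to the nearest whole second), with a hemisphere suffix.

Lat: 2.23100′ → 2′ and 0.23100 × 60 = 13.86″
Lon: 36.12000′ → 36′ and 0.12000 × 60 = 7.20″

58°02′14″ S, 160°36′7″ E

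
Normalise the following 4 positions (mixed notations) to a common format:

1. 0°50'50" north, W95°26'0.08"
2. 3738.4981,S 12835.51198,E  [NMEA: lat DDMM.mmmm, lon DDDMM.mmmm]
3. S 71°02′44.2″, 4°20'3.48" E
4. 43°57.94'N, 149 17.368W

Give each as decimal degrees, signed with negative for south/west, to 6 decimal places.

1. 0.847222, -95.433356
2. -37.641635, 128.591866
3. -71.045611, 4.334300
4. 43.965667, -149.289467

Point 1:
  φ: 50′ + 50″ = 50.83333′; 0 + 50.83333/60 = 0.8472222
  N → positive
  Lon: 26′ + 0.08″ = 26.00133′; 95 + 26.00133/60 = 95.4333556
  hemisphere W, so the sign is −
Point 2:
  Latitude: split at 2 digits → 37° and 38.4981′; 37 + 38.4981/60 = 37.6416350
  S → negative
  Lon: split at 3 digits → 128° and 35.51198′; 128 + 35.51198/60 = 128.5918663
  E ⇒ keep positive
Point 3:
  φ: 2′ + 44.2″ = 2.73667′; 71 + 2.73667/60 = 71.0456111
  hemisphere S, so the sign is −
  λ: 4 + 20/60 + 3.48/3600 = 4.3343000
  E ⇒ keep positive
Point 4:
  Lat: 43 + 57.94/60 = 43.9656667
  N ⇒ keep positive
  λ: 149 + 17.368/60 = 149.2894667
  hemisphere W, so the sign is −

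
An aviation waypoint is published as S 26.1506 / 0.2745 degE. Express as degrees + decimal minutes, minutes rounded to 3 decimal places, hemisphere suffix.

26° 9.036′ S, 0° 16.470′ E

Latitude: 26° + 0.150600 × 60 = 26° 9.03600′
Lon: 0° + 0.274500 × 60 = 0° 16.47000′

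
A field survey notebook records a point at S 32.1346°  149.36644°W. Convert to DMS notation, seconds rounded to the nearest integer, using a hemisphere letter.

32°08′5″ S, 149°21′59″ W

Lat: 0.134600 × 60 = 8.07600′ → 8′, remainder × 60 = 4.56″
λ: 0.366440 × 60 = 21.98640′ → 21′, remainder × 60 = 59.18″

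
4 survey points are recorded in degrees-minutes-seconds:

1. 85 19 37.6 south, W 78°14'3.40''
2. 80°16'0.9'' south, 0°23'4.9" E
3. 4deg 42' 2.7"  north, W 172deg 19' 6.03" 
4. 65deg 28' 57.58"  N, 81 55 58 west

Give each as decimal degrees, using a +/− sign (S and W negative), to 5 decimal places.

Point 1:
  Latitude: 85° + 19/60 + 37.6/3600 = 85 + 0.316667 + 0.010444 = 85.327111
  S → negative
  Lon: 78 + 14/60 + 3.4/3600 = 78.234278
  W → negative
Point 2:
  Lat: 80 + 16/60 + 0.9/3600 = 80.266917
  hemisphere S, so the sign is −
  λ: 0 + 23/60 + 4.9/3600 = 0.384694
  E ⇒ keep positive
Point 3:
  Lat: 4 + 42/60 + 2.7/3600 = 4.700750
  N ⇒ keep positive
  Longitude: 172° + 19/60 + 6.03/3600 = 172 + 0.316667 + 0.001675 = 172.318342
  hemisphere W, so the sign is −
Point 4:
  Lat: 65° + 28/60 + 57.58/3600 = 65 + 0.466667 + 0.015994 = 65.482661
  N ⇒ keep positive
  λ: 81° + 55/60 + 58/3600 = 81 + 0.916667 + 0.016111 = 81.932778
  W ⇒ negate

1. -85.32711, -78.23428
2. -80.26692, 0.38469
3. 4.70075, -172.31834
4. 65.48266, -81.93278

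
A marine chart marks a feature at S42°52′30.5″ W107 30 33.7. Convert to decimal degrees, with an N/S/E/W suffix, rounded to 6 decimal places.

Lat: 42 + 52/60 + 30.5/3600 = 42.8751389
Lon: 107° + 30/60 + 33.7/3600 = 107 + 0.500000 + 0.009361 = 107.5093611

42.875139° S, 107.509361° W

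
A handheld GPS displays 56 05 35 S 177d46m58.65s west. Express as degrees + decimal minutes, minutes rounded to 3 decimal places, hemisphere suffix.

φ: seconds/60 = 0.58333; minutes = 5 + 0.58333 = 5.58333
λ: seconds/60 = 0.97750; minutes = 46 + 0.97750 = 46.97750

56° 5.583′ S, 177° 46.978′ W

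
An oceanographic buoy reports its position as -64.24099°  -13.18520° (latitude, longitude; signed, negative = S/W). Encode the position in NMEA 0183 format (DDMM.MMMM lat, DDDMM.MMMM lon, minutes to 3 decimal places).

Latitude is negative → S; |value| = 64.240990
Lat: fractional part 0.240990 → 14.45940 minutes
Longitude is negative → W; |value| = 13.185200
Lon: fractional part 0.185200 → 11.11200 minutes

6414.459,S / 01311.112,W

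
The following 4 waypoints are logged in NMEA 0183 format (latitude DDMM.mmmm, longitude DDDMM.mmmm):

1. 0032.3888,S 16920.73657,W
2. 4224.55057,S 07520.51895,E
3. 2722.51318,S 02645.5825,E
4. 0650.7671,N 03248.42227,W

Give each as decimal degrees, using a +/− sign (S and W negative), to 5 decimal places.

Point 1:
  Latitude: degrees = first 2 digits = 0, minutes = 32.3888; 0 + 32.3888/60 = 0.539813
  S ⇒ negate
  Lon: degrees = first 3 digits = 169, minutes = 20.73657; 169 + 20.73657/60 = 169.345610
  W → negative
Point 2:
  φ: degrees = first 2 digits = 42, minutes = 24.55057; 42 + 24.55057/60 = 42.409176
  S → negative
  Lon: degrees = first 3 digits = 75, minutes = 20.51895; 75 + 20.51895/60 = 75.341983
  E ⇒ keep positive
Point 3:
  φ: degrees = first 2 digits = 27, minutes = 22.51318; 27 + 22.51318/60 = 27.375220
  S ⇒ negate
  Lon: split at 3 digits → 026° and 45.5825′; 26 + 45.5825/60 = 26.759708
  E ⇒ keep positive
Point 4:
  Latitude: split at 2 digits → 06° and 50.7671′; 6 + 50.7671/60 = 6.846118
  N → positive
  λ: degrees = first 3 digits = 32, minutes = 48.42227; 32 + 48.42227/60 = 32.807038
  W ⇒ negate

1. -0.53981, -169.34561
2. -42.40918, 75.34198
3. -27.37522, 26.75971
4. 6.84612, -32.80704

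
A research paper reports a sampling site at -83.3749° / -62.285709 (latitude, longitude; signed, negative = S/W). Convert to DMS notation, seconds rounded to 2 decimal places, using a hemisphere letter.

Latitude is negative → S; |value| = 83.374900
φ: 0.374900° → 22.49400′; 0.49400 × 60 = 29.6400″
Longitude is negative → W; |value| = 62.285709
Longitude: 0.285709° → 17.14254′; 0.14254 × 60 = 8.5524″

83°22′29.64″ S, 62°17′8.55″ W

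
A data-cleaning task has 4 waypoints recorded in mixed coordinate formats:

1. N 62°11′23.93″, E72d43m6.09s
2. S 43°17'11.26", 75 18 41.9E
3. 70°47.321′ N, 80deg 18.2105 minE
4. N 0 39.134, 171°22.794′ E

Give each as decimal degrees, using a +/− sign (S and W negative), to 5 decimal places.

1. 62.18998, 72.71836
2. -43.28646, 75.31164
3. 70.78868, 80.30351
4. 0.65223, 171.37990

Point 1:
  Latitude: 11′ + 23.93″ = 11.39883′; 62 + 11.39883/60 = 62.189981
  N ⇒ keep positive
  Longitude: 43′ + 6.09″ = 43.10150′; 72 + 43.10150/60 = 72.718358
  E ⇒ keep positive
Point 2:
  Lat: 43° + 17/60 + 11.26/3600 = 43 + 0.283333 + 0.003128 = 43.286461
  S → negative
  Longitude: 75 + 18/60 + 41.9/3600 = 75.311639
  E ⇒ keep positive
Point 3:
  φ: 70 + 47.321/60 = 70.788683
  N ⇒ keep positive
  λ: 18.2105′ = 0.303508°; total 80.303508
  E ⇒ keep positive
Point 4:
  Latitude: 0 + 39.134/60 = 0.652233
  N ⇒ keep positive
  Longitude: 22.794′ = 0.379900°; total 171.379900
  E → positive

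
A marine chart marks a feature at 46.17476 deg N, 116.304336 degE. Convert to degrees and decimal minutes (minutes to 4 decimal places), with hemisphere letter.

46° 10.4856′ N, 116° 18.2602′ E

φ: 46° + 0.174760 × 60 = 46° 10.485600′
Longitude: 116° + 0.304336 × 60 = 116° 18.260160′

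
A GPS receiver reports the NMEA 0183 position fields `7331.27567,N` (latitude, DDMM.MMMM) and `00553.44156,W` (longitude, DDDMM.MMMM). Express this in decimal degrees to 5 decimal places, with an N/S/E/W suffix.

Lat: degrees = first 2 digits = 73, minutes = 31.27567; 73 + 31.27567/60 = 73.521261
λ: degrees = first 3 digits = 5, minutes = 53.44156; 5 + 53.44156/60 = 5.890693

73.52126° N, 5.89069° W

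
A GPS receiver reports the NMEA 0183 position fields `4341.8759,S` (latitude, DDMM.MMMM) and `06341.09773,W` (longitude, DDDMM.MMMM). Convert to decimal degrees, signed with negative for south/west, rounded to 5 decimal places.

Lat: split at 2 digits → 43° and 41.8759′; 43 + 41.8759/60 = 43.697932
hemisphere S, so the sign is −
Lon: degrees = first 3 digits = 63, minutes = 41.09773; 63 + 41.09773/60 = 63.684962
W → negative

-43.69793, -63.68496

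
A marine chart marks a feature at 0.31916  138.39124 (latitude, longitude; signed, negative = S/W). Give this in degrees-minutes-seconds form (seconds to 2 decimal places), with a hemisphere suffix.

φ: whole degrees 0; 19.14960′ → 19′ and 8.9760″
Longitude: 0.391240° → 23.47440′; 0.47440 × 60 = 28.4640″

0°19′8.98″ N, 138°23′28.46″ E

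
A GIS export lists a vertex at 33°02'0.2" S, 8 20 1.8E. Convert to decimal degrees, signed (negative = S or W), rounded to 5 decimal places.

-33.03339, 8.33383

Latitude: 33° + 2/60 + 0.2/3600 = 33 + 0.033333 + 0.000056 = 33.033389
S → negative
λ: 20′ + 1.8″ = 20.03000′; 8 + 20.03000/60 = 8.333833
E ⇒ keep positive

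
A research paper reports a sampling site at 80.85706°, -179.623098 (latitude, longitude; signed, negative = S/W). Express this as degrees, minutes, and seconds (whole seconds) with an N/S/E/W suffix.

φ: 0.857060 × 60 = 51.42360′ → 51′, remainder × 60 = 25.42″
Longitude is negative → W; |value| = 179.623098
Lon: whole degrees 179; 37.38588′ → 37′ and 23.15″

80°51′25″ N, 179°37′23″ W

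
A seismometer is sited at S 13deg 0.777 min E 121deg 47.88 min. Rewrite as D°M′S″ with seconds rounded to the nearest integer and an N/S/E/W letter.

13°00′47″ S, 121°47′53″ E

φ: fractional minutes 0.77700 × 60 = 46.62″
λ: fractional minutes 0.88000 × 60 = 52.80″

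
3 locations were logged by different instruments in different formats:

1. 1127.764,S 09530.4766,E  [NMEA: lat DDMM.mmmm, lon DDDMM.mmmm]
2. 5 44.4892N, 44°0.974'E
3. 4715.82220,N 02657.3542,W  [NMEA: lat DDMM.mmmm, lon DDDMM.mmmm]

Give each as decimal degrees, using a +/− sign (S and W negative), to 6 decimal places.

1. -11.462733, 95.507943
2. 5.741487, 44.016233
3. 47.263703, -26.955903

Point 1:
  Latitude: split at 2 digits → 11° and 27.764′; 11 + 27.764/60 = 11.4627333
  S ⇒ negate
  Longitude: degrees = first 3 digits = 95, minutes = 30.4766; 95 + 30.4766/60 = 95.5079433
  E → positive
Point 2:
  Latitude: 5 + 44.4892/60 = 5.7414867
  N → positive
  Lon: 44 + 0.974/60 = 44.0162333
  E ⇒ keep positive
Point 3:
  Latitude: degrees = first 2 digits = 47, minutes = 15.8222; 47 + 15.8222/60 = 47.2637033
  N ⇒ keep positive
  Lon: split at 3 digits → 026° and 57.3542′; 26 + 57.3542/60 = 26.9559033
  hemisphere W, so the sign is −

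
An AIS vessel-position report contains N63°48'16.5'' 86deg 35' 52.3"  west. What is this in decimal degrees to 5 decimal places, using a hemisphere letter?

φ: 63° + 48/60 + 16.5/3600 = 63 + 0.800000 + 0.004583 = 63.804583
Longitude: 35′ + 52.3″ = 35.87167′; 86 + 35.87167/60 = 86.597861

63.80458° N, 86.59786° W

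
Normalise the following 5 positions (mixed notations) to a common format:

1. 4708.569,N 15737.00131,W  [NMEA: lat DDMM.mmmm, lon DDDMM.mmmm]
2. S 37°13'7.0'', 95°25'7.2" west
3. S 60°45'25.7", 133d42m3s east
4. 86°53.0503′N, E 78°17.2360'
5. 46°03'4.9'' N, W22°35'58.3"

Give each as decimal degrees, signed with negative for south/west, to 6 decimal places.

Point 1:
  Lat: split at 2 digits → 47° and 8.569′; 47 + 8.569/60 = 47.1428167
  N ⇒ keep positive
  λ: split at 3 digits → 157° and 37.00131′; 157 + 37.00131/60 = 157.6166885
  hemisphere W, so the sign is −
Point 2:
  Latitude: 37 + 13/60 + 7/3600 = 37.2186111
  S → negative
  Lon: 25′ + 7.2″ = 25.12000′; 95 + 25.12000/60 = 95.4186667
  hemisphere W, so the sign is −
Point 3:
  Lat: 60° + 45/60 + 25.7/3600 = 60 + 0.750000 + 0.007139 = 60.7571389
  hemisphere S, so the sign is −
  λ: 133 + 42/60 + 3/3600 = 133.7008333
  E → positive
Point 4:
  Latitude: 86 + 53.0503/60 = 86.8841717
  N ⇒ keep positive
  Lon: 78 + 17.236/60 = 78.2872667
  E ⇒ keep positive
Point 5:
  φ: 46° + 3/60 + 4.9/3600 = 46 + 0.050000 + 0.001361 = 46.0513611
  N ⇒ keep positive
  Longitude: 22° + 35/60 + 58.3/3600 = 22 + 0.583333 + 0.016194 = 22.5995278
  hemisphere W, so the sign is −

1. 47.142817, -157.616689
2. -37.218611, -95.418667
3. -60.757139, 133.700833
4. 86.884172, 78.287267
5. 46.051361, -22.599528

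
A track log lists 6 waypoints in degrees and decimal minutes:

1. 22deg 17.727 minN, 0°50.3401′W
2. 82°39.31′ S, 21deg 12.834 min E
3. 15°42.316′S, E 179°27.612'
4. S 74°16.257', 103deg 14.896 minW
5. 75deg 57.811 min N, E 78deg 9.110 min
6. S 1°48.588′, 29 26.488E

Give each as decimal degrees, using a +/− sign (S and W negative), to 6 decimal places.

1. 22.295450, -0.839002
2. -82.655167, 21.213900
3. -15.705267, 179.460200
4. -74.270950, -103.248267
5. 75.963517, 78.151833
6. -1.809800, 29.441467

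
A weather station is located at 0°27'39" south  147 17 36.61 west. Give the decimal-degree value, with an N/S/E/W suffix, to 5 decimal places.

0.46083° S, 147.29350° W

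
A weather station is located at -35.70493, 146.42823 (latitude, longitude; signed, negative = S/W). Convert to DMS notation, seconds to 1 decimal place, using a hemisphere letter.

Latitude is negative → S; |value| = 35.704930
Lat: 0.704930° → 42.29580′; 0.29580 × 60 = 17.748″
λ: 0.428230 × 60 = 25.69380′ → 25′, remainder × 60 = 41.628″

35°42′17.7″ S, 146°25′41.6″ E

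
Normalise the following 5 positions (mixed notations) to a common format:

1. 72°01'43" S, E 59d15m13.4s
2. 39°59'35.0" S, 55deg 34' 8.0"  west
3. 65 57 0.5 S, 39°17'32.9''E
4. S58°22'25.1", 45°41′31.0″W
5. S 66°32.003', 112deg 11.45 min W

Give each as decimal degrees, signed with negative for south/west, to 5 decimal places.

Point 1:
  Latitude: 1′ + 43″ = 1.71667′; 72 + 1.71667/60 = 72.028611
  S → negative
  λ: 15′ + 13.4″ = 15.22333′; 59 + 15.22333/60 = 59.253722
  E → positive
Point 2:
  φ: 39° + 59/60 + 35/3600 = 39 + 0.983333 + 0.009722 = 39.993056
  S ⇒ negate
  λ: 55° + 34/60 + 8/3600 = 55 + 0.566667 + 0.002222 = 55.568889
  W ⇒ negate
Point 3:
  φ: 65° + 57/60 + 0.5/3600 = 65 + 0.950000 + 0.000139 = 65.950139
  S → negative
  λ: 39 + 17/60 + 32.9/3600 = 39.292472
  E → positive
Point 4:
  Lat: 22′ + 25.1″ = 22.41833′; 58 + 22.41833/60 = 58.373639
  S → negative
  Lon: 45° + 41/60 + 31/3600 = 45 + 0.683333 + 0.008611 = 45.691944
  W → negative
Point 5:
  Lat: 66 + 32.003/60 = 66.533383
  S ⇒ negate
  Lon: 11.45′ = 0.190833°; total 112.190833
  hemisphere W, so the sign is −

1. -72.02861, 59.25372
2. -39.99306, -55.56889
3. -65.95014, 39.29247
4. -58.37364, -45.69194
5. -66.53338, -112.19083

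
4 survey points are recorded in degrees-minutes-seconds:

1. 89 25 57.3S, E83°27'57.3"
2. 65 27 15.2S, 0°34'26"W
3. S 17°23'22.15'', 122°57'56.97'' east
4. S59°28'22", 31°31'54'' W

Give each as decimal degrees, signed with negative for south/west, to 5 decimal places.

1. -89.43258, 83.46592
2. -65.45422, -0.57389
3. -17.38949, 122.96583
4. -59.47278, -31.53167

Point 1:
  Lat: 89 + 25/60 + 57.3/3600 = 89.432583
  S → negative
  Lon: 27′ + 57.3″ = 27.95500′; 83 + 27.95500/60 = 83.465917
  E ⇒ keep positive
Point 2:
  Lat: 65 + 27/60 + 15.2/3600 = 65.454222
  S ⇒ negate
  Lon: 0° + 34/60 + 26/3600 = 0 + 0.566667 + 0.007222 = 0.573889
  W → negative
Point 3:
  φ: 23′ + 22.15″ = 23.36917′; 17 + 23.36917/60 = 17.389486
  S → negative
  λ: 122° + 57/60 + 56.97/3600 = 122 + 0.950000 + 0.015825 = 122.965825
  E ⇒ keep positive
Point 4:
  φ: 28′ + 22″ = 28.36667′; 59 + 28.36667/60 = 59.472778
  S → negative
  Longitude: 31′ + 54″ = 31.90000′; 31 + 31.90000/60 = 31.531667
  hemisphere W, so the sign is −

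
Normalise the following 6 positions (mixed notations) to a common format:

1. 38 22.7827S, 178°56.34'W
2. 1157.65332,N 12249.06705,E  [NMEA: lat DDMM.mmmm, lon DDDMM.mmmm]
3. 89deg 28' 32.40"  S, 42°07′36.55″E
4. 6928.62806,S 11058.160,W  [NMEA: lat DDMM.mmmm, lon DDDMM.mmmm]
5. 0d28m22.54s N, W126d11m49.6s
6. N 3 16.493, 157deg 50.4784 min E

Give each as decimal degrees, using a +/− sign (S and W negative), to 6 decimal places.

1. -38.379712, -178.939000
2. 11.960889, 122.817784
3. -89.475667, 42.126819
4. -69.477134, -110.969333
5. 0.472928, -126.197111
6. 3.274883, 157.841307

Point 1:
  φ: 38 + 22.7827/60 = 38.3797117
  S → negative
  Lon: 56.34′ = 0.939000°; total 178.9390000
  W → negative
Point 2:
  φ: degrees = first 2 digits = 11, minutes = 57.65332; 11 + 57.65332/60 = 11.9608887
  N ⇒ keep positive
  Longitude: split at 3 digits → 122° and 49.06705′; 122 + 49.06705/60 = 122.8177842
  E → positive
Point 3:
  Lat: 28′ + 32.4″ = 28.54000′; 89 + 28.54000/60 = 89.4756667
  hemisphere S, so the sign is −
  Lon: 7′ + 36.55″ = 7.60917′; 42 + 7.60917/60 = 42.1268194
  E ⇒ keep positive
Point 4:
  Latitude: degrees = first 2 digits = 69, minutes = 28.62806; 69 + 28.62806/60 = 69.4771343
  S → negative
  Lon: degrees = first 3 digits = 110, minutes = 58.16; 110 + 58.16/60 = 110.9693333
  hemisphere W, so the sign is −
Point 5:
  φ: 0° + 28/60 + 22.54/3600 = 0 + 0.466667 + 0.006261 = 0.4729278
  N ⇒ keep positive
  Longitude: 126 + 11/60 + 49.6/3600 = 126.1971111
  hemisphere W, so the sign is −
Point 6:
  Lat: 3 + 16.493/60 = 3.2748833
  N ⇒ keep positive
  Longitude: 50.4784′ = 0.841307°; total 157.8413067
  E → positive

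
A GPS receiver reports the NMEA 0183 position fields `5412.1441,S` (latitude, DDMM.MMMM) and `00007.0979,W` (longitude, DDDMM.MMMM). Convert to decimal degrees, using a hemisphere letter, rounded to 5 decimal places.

Lat: degrees = first 2 digits = 54, minutes = 12.1441; 54 + 12.1441/60 = 54.202402
Longitude: degrees = first 3 digits = 0, minutes = 7.0979; 0 + 7.0979/60 = 0.118298

54.20240° S, 0.11830° W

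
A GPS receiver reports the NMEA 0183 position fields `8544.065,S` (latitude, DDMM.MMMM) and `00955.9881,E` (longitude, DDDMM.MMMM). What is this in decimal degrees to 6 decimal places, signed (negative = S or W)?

-85.734417, 9.933135

Lat: degrees = first 2 digits = 85, minutes = 44.065; 85 + 44.065/60 = 85.7344167
S → negative
Lon: split at 3 digits → 009° and 55.9881′; 9 + 55.9881/60 = 9.9331350
E ⇒ keep positive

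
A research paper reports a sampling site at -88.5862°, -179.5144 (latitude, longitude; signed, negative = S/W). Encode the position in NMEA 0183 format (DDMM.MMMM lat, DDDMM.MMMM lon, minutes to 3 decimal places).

8835.172,S / 17930.864,W

Latitude is negative → S; |value| = 88.586200
φ: 88° + 0.586200 × 60 = 88° 35.17200′
Longitude is negative → W; |value| = 179.514400
Lon: fractional part 0.514400 → 30.86400 minutes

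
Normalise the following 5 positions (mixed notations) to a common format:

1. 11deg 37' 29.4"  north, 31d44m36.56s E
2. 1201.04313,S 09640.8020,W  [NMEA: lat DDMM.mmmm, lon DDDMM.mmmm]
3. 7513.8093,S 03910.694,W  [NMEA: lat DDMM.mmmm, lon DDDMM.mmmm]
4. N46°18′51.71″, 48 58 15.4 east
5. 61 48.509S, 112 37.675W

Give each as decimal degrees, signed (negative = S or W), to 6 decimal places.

Point 1:
  φ: 11° + 37/60 + 29.4/3600 = 11 + 0.616667 + 0.008167 = 11.6248333
  N ⇒ keep positive
  λ: 31 + 44/60 + 36.56/3600 = 31.7434889
  E ⇒ keep positive
Point 2:
  Latitude: split at 2 digits → 12° and 1.04313′; 12 + 1.04313/60 = 12.0173855
  S → negative
  Lon: degrees = first 3 digits = 96, minutes = 40.802; 96 + 40.802/60 = 96.6800333
  hemisphere W, so the sign is −
Point 3:
  Lat: split at 2 digits → 75° and 13.8093′; 75 + 13.8093/60 = 75.2301550
  S → negative
  Longitude: split at 3 digits → 039° and 10.694′; 39 + 10.694/60 = 39.1782333
  W → negative
Point 4:
  Latitude: 46° + 18/60 + 51.71/3600 = 46 + 0.300000 + 0.014364 = 46.3143639
  N → positive
  λ: 48 + 58/60 + 15.4/3600 = 48.9709444
  E → positive
Point 5:
  Lat: 61 + 48.509/60 = 61.8084833
  hemisphere S, so the sign is −
  Longitude: 112 + 37.675/60 = 112.6279167
  hemisphere W, so the sign is −

1. 11.624833, 31.743489
2. -12.017386, -96.680033
3. -75.230155, -39.178233
4. 46.314364, 48.970944
5. -61.808483, -112.627917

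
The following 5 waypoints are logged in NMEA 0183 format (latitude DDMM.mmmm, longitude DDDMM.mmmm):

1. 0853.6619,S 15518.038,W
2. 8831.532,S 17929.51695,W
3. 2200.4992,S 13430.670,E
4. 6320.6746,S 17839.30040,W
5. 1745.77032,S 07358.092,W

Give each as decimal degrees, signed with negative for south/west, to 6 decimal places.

1. -8.894365, -155.300633
2. -88.525533, -179.491949
3. -22.008320, 134.511167
4. -63.344577, -178.655007
5. -17.762839, -73.968200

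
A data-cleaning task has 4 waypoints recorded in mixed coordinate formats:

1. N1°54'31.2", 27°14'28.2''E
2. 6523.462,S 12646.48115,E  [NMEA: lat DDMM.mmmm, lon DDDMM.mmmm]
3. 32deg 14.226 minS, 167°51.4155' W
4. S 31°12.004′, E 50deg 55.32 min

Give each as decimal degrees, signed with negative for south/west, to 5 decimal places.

Point 1:
  Latitude: 54′ + 31.2″ = 54.52000′; 1 + 54.52000/60 = 1.908667
  N → positive
  Lon: 27 + 14/60 + 28.2/3600 = 27.241167
  E → positive
Point 2:
  Latitude: degrees = first 2 digits = 65, minutes = 23.462; 65 + 23.462/60 = 65.391033
  hemisphere S, so the sign is −
  λ: split at 3 digits → 126° and 46.48115′; 126 + 46.48115/60 = 126.774686
  E ⇒ keep positive
Point 3:
  Lat: 14.226′ = 0.237100°; total 32.237100
  S ⇒ negate
  Longitude: 51.4155′ = 0.856925°; total 167.856925
  W ⇒ negate
Point 4:
  Lat: 12.004′ = 0.200067°; total 31.200067
  S ⇒ negate
  Longitude: 55.32′ = 0.922000°; total 50.922000
  E → positive

1. 1.90867, 27.24117
2. -65.39103, 126.77469
3. -32.23710, -167.85693
4. -31.20007, 50.92200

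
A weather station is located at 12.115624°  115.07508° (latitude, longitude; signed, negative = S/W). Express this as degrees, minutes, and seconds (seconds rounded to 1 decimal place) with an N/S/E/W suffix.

12°06′56.2″ N, 115°04′30.3″ E

Lat: 0.115624° → 6.93744′; 0.93744 × 60 = 56.246″
λ: 0.075080 × 60 = 4.50480′ → 4′, remainder × 60 = 30.288″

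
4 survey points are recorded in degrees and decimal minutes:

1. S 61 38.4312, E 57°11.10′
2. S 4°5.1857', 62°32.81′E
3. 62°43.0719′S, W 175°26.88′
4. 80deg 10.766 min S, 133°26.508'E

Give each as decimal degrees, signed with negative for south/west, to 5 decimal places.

Point 1:
  Lat: 38.4312′ = 0.640520°; total 61.640520
  S ⇒ negate
  λ: 57 + 11.1/60 = 57.185000
  E → positive
Point 2:
  Lat: 5.1857′ = 0.086428°; total 4.086428
  S → negative
  Longitude: 62 + 32.81/60 = 62.546833
  E → positive
Point 3:
  Latitude: 43.0719′ = 0.717865°; total 62.717865
  hemisphere S, so the sign is −
  Longitude: 26.88′ = 0.448000°; total 175.448000
  W ⇒ negate
Point 4:
  Lat: 80 + 10.766/60 = 80.179433
  S ⇒ negate
  Lon: 133 + 26.508/60 = 133.441800
  E ⇒ keep positive

1. -61.64052, 57.18500
2. -4.08643, 62.54683
3. -62.71787, -175.44800
4. -80.17943, 133.44180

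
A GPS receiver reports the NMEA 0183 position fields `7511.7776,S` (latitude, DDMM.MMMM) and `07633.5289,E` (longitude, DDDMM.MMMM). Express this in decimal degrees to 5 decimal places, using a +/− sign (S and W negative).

-75.19629, 76.55882

Lat: degrees = first 2 digits = 75, minutes = 11.7776; 75 + 11.7776/60 = 75.196293
S ⇒ negate
λ: split at 3 digits → 076° and 33.5289′; 76 + 33.5289/60 = 76.558815
E → positive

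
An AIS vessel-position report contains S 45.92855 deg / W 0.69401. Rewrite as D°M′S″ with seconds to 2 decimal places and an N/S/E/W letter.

45°55′42.78″ S, 0°41′38.44″ W

φ: whole degrees 45; 55.71300′ → 55′ and 42.7800″
Lon: whole degrees 0; 41.64060′ → 41′ and 38.4360″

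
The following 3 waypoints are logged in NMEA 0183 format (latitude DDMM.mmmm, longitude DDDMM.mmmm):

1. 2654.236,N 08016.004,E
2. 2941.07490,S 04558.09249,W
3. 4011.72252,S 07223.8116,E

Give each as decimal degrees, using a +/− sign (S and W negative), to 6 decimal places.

1. 26.903933, 80.266733
2. -29.684582, -45.968208
3. -40.195375, 72.396860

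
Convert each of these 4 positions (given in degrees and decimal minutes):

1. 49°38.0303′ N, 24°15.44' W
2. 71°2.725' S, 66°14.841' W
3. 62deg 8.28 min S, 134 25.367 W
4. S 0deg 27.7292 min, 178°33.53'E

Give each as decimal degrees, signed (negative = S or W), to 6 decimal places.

1. 49.633838, -24.257333
2. -71.045417, -66.247350
3. -62.138000, -134.422783
4. -0.462153, 178.558833

Point 1:
  Lat: 49 + 38.0303/60 = 49.6338383
  N → positive
  λ: 15.44′ = 0.257333°; total 24.2573333
  hemisphere W, so the sign is −
Point 2:
  φ: 71 + 2.725/60 = 71.0454167
  S → negative
  λ: 66 + 14.841/60 = 66.2473500
  W ⇒ negate
Point 3:
  Lat: 62 + 8.28/60 = 62.1380000
  S → negative
  λ: 134 + 25.367/60 = 134.4227833
  W ⇒ negate
Point 4:
  Lat: 0 + 27.7292/60 = 0.4621533
  hemisphere S, so the sign is −
  λ: 178 + 33.53/60 = 178.5588333
  E → positive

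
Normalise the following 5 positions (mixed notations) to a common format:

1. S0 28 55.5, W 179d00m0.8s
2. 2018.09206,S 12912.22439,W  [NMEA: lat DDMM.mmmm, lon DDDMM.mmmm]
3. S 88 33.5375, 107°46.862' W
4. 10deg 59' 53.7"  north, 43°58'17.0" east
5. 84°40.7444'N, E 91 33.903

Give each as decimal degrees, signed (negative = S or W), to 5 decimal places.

1. -0.48208, -179.00022
2. -20.30153, -129.20374
3. -88.55896, -107.78103
4. 10.99825, 43.97139
5. 84.67907, 91.56505

Point 1:
  φ: 0° + 28/60 + 55.5/3600 = 0 + 0.466667 + 0.015417 = 0.482083
  hemisphere S, so the sign is −
  Longitude: 179° + 0/60 + 0.8/3600 = 179 + 0.000000 + 0.000222 = 179.000222
  hemisphere W, so the sign is −
Point 2:
  Latitude: degrees = first 2 digits = 20, minutes = 18.09206; 20 + 18.09206/60 = 20.301534
  S ⇒ negate
  Lon: degrees = first 3 digits = 129, minutes = 12.22439; 129 + 12.22439/60 = 129.203740
  W ⇒ negate
Point 3:
  φ: 33.5375′ = 0.558958°; total 88.558958
  hemisphere S, so the sign is −
  Lon: 107 + 46.862/60 = 107.781033
  hemisphere W, so the sign is −
Point 4:
  φ: 10 + 59/60 + 53.7/3600 = 10.998250
  N → positive
  Lon: 58′ + 17″ = 58.28333′; 43 + 58.28333/60 = 43.971389
  E ⇒ keep positive
Point 5:
  Lat: 40.7444′ = 0.679073°; total 84.679073
  N → positive
  Lon: 91 + 33.903/60 = 91.565050
  E ⇒ keep positive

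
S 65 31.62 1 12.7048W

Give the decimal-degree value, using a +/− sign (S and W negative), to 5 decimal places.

-65.52700, -1.21175

Lat: 31.62′ = 0.527000°; total 65.527000
S → negative
Longitude: 12.7048′ = 0.211747°; total 1.211747
W ⇒ negate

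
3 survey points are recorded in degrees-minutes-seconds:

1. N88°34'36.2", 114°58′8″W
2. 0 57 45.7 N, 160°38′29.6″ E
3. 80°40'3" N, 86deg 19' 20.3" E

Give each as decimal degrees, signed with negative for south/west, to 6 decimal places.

1. 88.576722, -114.968889
2. 0.962694, 160.641556
3. 80.667500, 86.322306

Point 1:
  φ: 88 + 34/60 + 36.2/3600 = 88.5767222
  N → positive
  λ: 114 + 58/60 + 8/3600 = 114.9688889
  W ⇒ negate
Point 2:
  Latitude: 57′ + 45.7″ = 57.76167′; 0 + 57.76167/60 = 0.9626944
  N → positive
  λ: 160° + 38/60 + 29.6/3600 = 160 + 0.633333 + 0.008222 = 160.6415556
  E ⇒ keep positive
Point 3:
  φ: 80 + 40/60 + 3/3600 = 80.6675000
  N → positive
  Lon: 19′ + 20.3″ = 19.33833′; 86 + 19.33833/60 = 86.3223056
  E ⇒ keep positive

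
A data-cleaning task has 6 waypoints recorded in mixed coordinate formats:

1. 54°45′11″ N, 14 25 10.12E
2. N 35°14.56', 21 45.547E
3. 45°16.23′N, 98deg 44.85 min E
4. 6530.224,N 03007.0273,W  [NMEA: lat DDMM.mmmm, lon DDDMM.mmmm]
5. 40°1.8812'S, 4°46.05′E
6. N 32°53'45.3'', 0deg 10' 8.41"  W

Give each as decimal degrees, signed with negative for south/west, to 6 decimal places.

Point 1:
  Latitude: 45′ + 11″ = 45.18333′; 54 + 45.18333/60 = 54.7530556
  N → positive
  λ: 25′ + 10.12″ = 25.16867′; 14 + 25.16867/60 = 14.4194778
  E → positive
Point 2:
  φ: 35 + 14.56/60 = 35.2426667
  N → positive
  Lon: 21 + 45.547/60 = 21.7591167
  E → positive
Point 3:
  Lat: 45 + 16.23/60 = 45.2705000
  N → positive
  λ: 44.85′ = 0.747500°; total 98.7475000
  E → positive
Point 4:
  Latitude: degrees = first 2 digits = 65, minutes = 30.224; 65 + 30.224/60 = 65.5037333
  N ⇒ keep positive
  Lon: degrees = first 3 digits = 30, minutes = 7.0273; 30 + 7.0273/60 = 30.1171217
  W ⇒ negate
Point 5:
  φ: 1.8812′ = 0.031353°; total 40.0313533
  S → negative
  λ: 46.05′ = 0.767500°; total 4.7675000
  E ⇒ keep positive
Point 6:
  Lat: 32° + 53/60 + 45.3/3600 = 32 + 0.883333 + 0.012583 = 32.8959167
  N ⇒ keep positive
  Longitude: 0° + 10/60 + 8.41/3600 = 0 + 0.166667 + 0.002336 = 0.1690028
  W ⇒ negate

1. 54.753056, 14.419478
2. 35.242667, 21.759117
3. 45.270500, 98.747500
4. 65.503733, -30.117122
5. -40.031353, 4.767500
6. 32.895917, -0.169003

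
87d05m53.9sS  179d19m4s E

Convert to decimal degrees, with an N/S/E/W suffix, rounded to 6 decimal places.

φ: 87 + 5/60 + 53.9/3600 = 87.0983056
Lon: 179 + 19/60 + 4/3600 = 179.3177778

87.098306° S, 179.317778° E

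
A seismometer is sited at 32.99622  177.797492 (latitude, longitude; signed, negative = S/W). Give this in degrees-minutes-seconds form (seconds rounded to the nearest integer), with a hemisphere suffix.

Lat: 0.996220 × 60 = 59.77320′ → 59′, remainder × 60 = 46.39″
Longitude: 0.797492° → 47.84952′; 0.84952 × 60 = 50.97″

32°59′46″ N, 177°47′51″ E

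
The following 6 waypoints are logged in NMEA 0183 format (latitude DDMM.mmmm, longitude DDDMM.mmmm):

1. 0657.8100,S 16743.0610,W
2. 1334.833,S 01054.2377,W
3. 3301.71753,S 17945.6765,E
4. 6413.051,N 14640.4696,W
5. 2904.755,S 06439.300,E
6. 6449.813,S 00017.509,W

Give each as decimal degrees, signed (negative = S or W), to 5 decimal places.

1. -6.96350, -167.71768
2. -13.58055, -10.90396
3. -33.02863, 179.76128
4. 64.21752, -146.67449
5. -29.07925, 64.65500
6. -64.83022, -0.29182

Point 1:
  φ: split at 2 digits → 06° and 57.81′; 6 + 57.81/60 = 6.963500
  hemisphere S, so the sign is −
  Lon: degrees = first 3 digits = 167, minutes = 43.061; 167 + 43.061/60 = 167.717683
  W ⇒ negate
Point 2:
  Latitude: degrees = first 2 digits = 13, minutes = 34.833; 13 + 34.833/60 = 13.580550
  hemisphere S, so the sign is −
  Lon: degrees = first 3 digits = 10, minutes = 54.2377; 10 + 54.2377/60 = 10.903962
  hemisphere W, so the sign is −
Point 3:
  Lat: split at 2 digits → 33° and 1.71753′; 33 + 1.71753/60 = 33.028626
  S → negative
  λ: degrees = first 3 digits = 179, minutes = 45.6765; 179 + 45.6765/60 = 179.761275
  E ⇒ keep positive
Point 4:
  Lat: split at 2 digits → 64° and 13.051′; 64 + 13.051/60 = 64.217517
  N → positive
  Lon: degrees = first 3 digits = 146, minutes = 40.4696; 146 + 40.4696/60 = 146.674493
  hemisphere W, so the sign is −
Point 5:
  φ: degrees = first 2 digits = 29, minutes = 4.755; 29 + 4.755/60 = 29.079250
  hemisphere S, so the sign is −
  Lon: degrees = first 3 digits = 64, minutes = 39.3; 64 + 39.3/60 = 64.655000
  E ⇒ keep positive
Point 6:
  Lat: degrees = first 2 digits = 64, minutes = 49.813; 64 + 49.813/60 = 64.830217
  S → negative
  λ: degrees = first 3 digits = 0, minutes = 17.509; 0 + 17.509/60 = 0.291817
  hemisphere W, so the sign is −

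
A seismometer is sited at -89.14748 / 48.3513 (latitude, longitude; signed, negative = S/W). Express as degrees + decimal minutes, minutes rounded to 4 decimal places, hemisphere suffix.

Latitude is negative → S; |value| = 89.147480
Lat: 89° + 0.147480 × 60 = 89° 8.848800′
Lon: fractional part 0.351300 → 21.078000 minutes

89° 8.8488′ S, 48° 21.0780′ E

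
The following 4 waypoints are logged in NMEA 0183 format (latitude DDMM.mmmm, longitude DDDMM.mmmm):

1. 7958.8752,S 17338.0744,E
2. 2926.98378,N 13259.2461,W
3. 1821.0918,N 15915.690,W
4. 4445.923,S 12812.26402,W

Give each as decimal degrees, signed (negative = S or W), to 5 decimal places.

Point 1:
  φ: split at 2 digits → 79° and 58.8752′; 79 + 58.8752/60 = 79.981253
  S → negative
  λ: degrees = first 3 digits = 173, minutes = 38.0744; 173 + 38.0744/60 = 173.634573
  E ⇒ keep positive
Point 2:
  Latitude: degrees = first 2 digits = 29, minutes = 26.98378; 29 + 26.98378/60 = 29.449730
  N ⇒ keep positive
  Lon: degrees = first 3 digits = 132, minutes = 59.2461; 132 + 59.2461/60 = 132.987435
  hemisphere W, so the sign is −
Point 3:
  φ: degrees = first 2 digits = 18, minutes = 21.0918; 18 + 21.0918/60 = 18.351530
  N ⇒ keep positive
  Lon: split at 3 digits → 159° and 15.69′; 159 + 15.69/60 = 159.261500
  W → negative
Point 4:
  φ: split at 2 digits → 44° and 45.923′; 44 + 45.923/60 = 44.765383
  S → negative
  Lon: split at 3 digits → 128° and 12.26402′; 128 + 12.26402/60 = 128.204400
  W ⇒ negate

1. -79.98125, 173.63457
2. 29.44973, -132.98744
3. 18.35153, -159.26150
4. -44.76538, -128.20440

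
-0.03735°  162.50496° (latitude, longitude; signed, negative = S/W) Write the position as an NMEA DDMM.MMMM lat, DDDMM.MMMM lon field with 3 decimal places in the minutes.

0002.241,S / 16230.298,E

Latitude is negative → S; |value| = 0.037350
Latitude: minutes = (0.037350 − 0) × 60 = 2.24100
λ: 162° + 0.504960 × 60 = 162° 30.29760′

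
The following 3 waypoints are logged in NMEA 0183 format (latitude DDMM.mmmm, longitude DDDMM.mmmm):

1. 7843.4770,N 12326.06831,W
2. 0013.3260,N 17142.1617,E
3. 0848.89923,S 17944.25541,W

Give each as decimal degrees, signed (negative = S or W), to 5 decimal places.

Point 1:
  Lat: split at 2 digits → 78° and 43.477′; 78 + 43.477/60 = 78.724617
  N → positive
  λ: degrees = first 3 digits = 123, minutes = 26.06831; 123 + 26.06831/60 = 123.434472
  W → negative
Point 2:
  Latitude: degrees = first 2 digits = 0, minutes = 13.326; 0 + 13.326/60 = 0.222100
  N ⇒ keep positive
  Longitude: degrees = first 3 digits = 171, minutes = 42.1617; 171 + 42.1617/60 = 171.702695
  E → positive
Point 3:
  Latitude: degrees = first 2 digits = 8, minutes = 48.89923; 8 + 48.89923/60 = 8.814987
  S ⇒ negate
  λ: split at 3 digits → 179° and 44.25541′; 179 + 44.25541/60 = 179.737590
  hemisphere W, so the sign is −

1. 78.72462, -123.43447
2. 0.22210, 171.70270
3. -8.81499, -179.73759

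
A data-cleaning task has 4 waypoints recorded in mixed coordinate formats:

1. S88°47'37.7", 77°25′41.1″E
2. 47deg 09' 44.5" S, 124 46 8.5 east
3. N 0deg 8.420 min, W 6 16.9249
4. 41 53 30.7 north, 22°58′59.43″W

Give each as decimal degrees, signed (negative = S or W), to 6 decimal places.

1. -88.793806, 77.428083
2. -47.162361, 124.769028
3. 0.140333, -6.282082
4. 41.891861, -22.983175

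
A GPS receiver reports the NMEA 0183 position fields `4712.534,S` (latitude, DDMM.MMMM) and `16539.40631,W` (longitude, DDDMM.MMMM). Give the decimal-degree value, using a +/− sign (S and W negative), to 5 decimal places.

Latitude: split at 2 digits → 47° and 12.534′; 47 + 12.534/60 = 47.208900
S ⇒ negate
Lon: degrees = first 3 digits = 165, minutes = 39.40631; 165 + 39.40631/60 = 165.656772
W ⇒ negate

-47.20890, -165.65677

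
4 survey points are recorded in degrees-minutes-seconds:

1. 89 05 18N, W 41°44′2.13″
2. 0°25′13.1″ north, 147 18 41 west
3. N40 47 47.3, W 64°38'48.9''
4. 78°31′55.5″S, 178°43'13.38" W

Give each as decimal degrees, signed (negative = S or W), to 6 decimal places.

1. 89.088333, -41.733925
2. 0.420306, -147.311389
3. 40.796472, -64.646917
4. -78.532083, -178.720383

Point 1:
  Lat: 89 + 5/60 + 18/3600 = 89.0883333
  N ⇒ keep positive
  Lon: 44′ + 2.13″ = 44.03550′; 41 + 44.03550/60 = 41.7339250
  W → negative
Point 2:
  Lat: 0° + 25/60 + 13.1/3600 = 0 + 0.416667 + 0.003639 = 0.4203056
  N → positive
  Lon: 18′ + 41″ = 18.68333′; 147 + 18.68333/60 = 147.3113889
  W → negative
Point 3:
  φ: 47′ + 47.3″ = 47.78833′; 40 + 47.78833/60 = 40.7964722
  N → positive
  Lon: 38′ + 48.9″ = 38.81500′; 64 + 38.81500/60 = 64.6469167
  W ⇒ negate
Point 4:
  φ: 78° + 31/60 + 55.5/3600 = 78 + 0.516667 + 0.015417 = 78.5320833
  hemisphere S, so the sign is −
  Longitude: 43′ + 13.38″ = 43.22300′; 178 + 43.22300/60 = 178.7203833
  W ⇒ negate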